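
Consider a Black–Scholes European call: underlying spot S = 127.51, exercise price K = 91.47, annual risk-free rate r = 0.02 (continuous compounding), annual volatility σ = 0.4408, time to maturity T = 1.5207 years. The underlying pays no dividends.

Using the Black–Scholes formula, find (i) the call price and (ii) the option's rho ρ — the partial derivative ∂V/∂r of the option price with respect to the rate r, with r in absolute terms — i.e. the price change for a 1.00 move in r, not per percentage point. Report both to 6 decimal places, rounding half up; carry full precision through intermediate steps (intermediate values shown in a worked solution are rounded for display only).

price = 47.334705
ρ = 88.201589

σ√T = 0.4408·√1.5207 = 0.543580
d₁ = (ln(S/K) + (r+σ²/2)T) / (σ√T) = (ln(127.51/91.47) + (0.02+0.4408²/2)·1.5207) / 0.543580 = (0.332184 + 0.178154) / 0.543580 = 0.938845
d₂ = d₁ − σ√T = 0.938845 − 0.543580 = 0.395265
e^{−rT} = e^{−0.02·1.5207} = 0.970044
N(d₁) = 0.826095,  N(d₂) = 0.653676
Call price V = S·N(d₁) − K·e^{−rT}·N(d₂) = 105.335355 − 58.000650 = 47.334705
ρ = K·T·e^{−rT}·N(d₂) = 88.201589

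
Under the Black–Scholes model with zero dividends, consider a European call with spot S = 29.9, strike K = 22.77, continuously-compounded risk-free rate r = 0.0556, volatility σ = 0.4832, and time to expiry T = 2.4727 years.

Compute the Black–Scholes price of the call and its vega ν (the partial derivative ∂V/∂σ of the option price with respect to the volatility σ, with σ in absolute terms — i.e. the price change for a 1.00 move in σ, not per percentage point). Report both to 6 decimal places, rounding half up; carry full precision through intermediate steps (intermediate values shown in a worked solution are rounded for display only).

price = 13.368962
ν = 12.292019

σ√T = 0.4832·√2.4727 = 0.759823
d₁ = (ln(S/K) + (r+σ²/2)T) / (σ√T) = (ln(29.9/22.77) + (0.0556+0.4832²/2)·2.4727) / 0.759823 = (0.272415 + 0.426148) / 0.759823 = 0.919375
d₂ = d₁ − σ√T = 0.919375 − 0.759823 = 0.159551
e^{−rT} = e^{−0.0556·2.4727} = 0.871550
N(d₁) = 0.821050,  N(d₂) = 0.563383
Call price V = S·N(d₁) − K·e^{−rT}·N(d₂) = 24.549402 − 11.180440 = 13.368962
φ(d₁) = (1/√(2π))·e^{−d₁²/2} = 0.261437
ν = S·φ(d₁)·√T = 12.292019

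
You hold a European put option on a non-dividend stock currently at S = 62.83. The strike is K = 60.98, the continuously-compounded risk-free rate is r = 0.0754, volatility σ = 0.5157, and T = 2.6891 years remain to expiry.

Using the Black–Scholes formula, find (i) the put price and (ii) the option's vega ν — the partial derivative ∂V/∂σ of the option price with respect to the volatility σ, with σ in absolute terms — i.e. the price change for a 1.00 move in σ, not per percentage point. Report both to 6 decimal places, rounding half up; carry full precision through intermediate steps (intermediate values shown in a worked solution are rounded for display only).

σ√T = 0.5157·√2.6891 = 0.845669
d₁ = (ln(S/K) + (r+σ²/2)T) / (σ√T) = (ln(62.83/60.98) + (0.0754+0.5157²/2)·2.6891) / 0.845669 = (0.029887 + 0.560336) / 0.845669 = 0.697936
d₂ = d₁ − σ√T = 0.697936 − 0.845669 = -0.147733
e^{−rT} = e^{−0.0754·2.6891} = 0.816476
N(−d₁) = 0.242609,  N(−d₂) = 0.558723
Put price V = K·e^{−rT}·N(−d₂) − S·N(−d₁) = 27.818103 − 15.243096 = 12.575006
φ(d₁) = (1/√(2π))·e^{−d₁²/2} = 0.312705
ν = S·φ(d₁)·√T = 32.218473

price = 12.575006
ν = 32.218473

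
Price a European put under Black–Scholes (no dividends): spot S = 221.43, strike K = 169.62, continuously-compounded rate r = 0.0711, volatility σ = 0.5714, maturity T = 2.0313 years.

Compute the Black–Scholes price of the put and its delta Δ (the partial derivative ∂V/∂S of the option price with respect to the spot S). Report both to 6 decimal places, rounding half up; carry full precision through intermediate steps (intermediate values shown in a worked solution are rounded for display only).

σ√T = 0.5714·√2.0313 = 0.814380
d₁ = (ln(S/K) + (r+σ²/2)T) / (σ√T) = (ln(221.43/169.62) + (0.0711+0.5714²/2)·2.0313) / 0.814380 = (0.266546 + 0.476033) / 0.814380 = 0.911833
d₂ = d₁ − σ√T = 0.911833 − 0.814380 = 0.097453
e^{−rT} = e^{−0.0711·2.0313} = 0.865519
N(−d₁) = 0.180928,  N(−d₂) = 0.461183
Put price V = K·e^{−rT}·N(−d₂) − S·N(−d₁) = 67.706063 − 40.062950 = 27.643113
Δ = −N(−d₁) = -0.180928

price = 27.643113
Δ = -0.180928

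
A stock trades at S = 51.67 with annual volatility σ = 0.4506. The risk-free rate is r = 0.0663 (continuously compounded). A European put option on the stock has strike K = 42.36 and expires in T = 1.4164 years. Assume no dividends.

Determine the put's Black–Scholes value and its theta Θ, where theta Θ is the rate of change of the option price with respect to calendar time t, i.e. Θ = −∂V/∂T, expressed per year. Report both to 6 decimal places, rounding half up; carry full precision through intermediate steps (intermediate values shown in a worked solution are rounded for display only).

price = 4.324970
Θ = -1.803471

σ√T = 0.4506·√1.4164 = 0.536271
d₁ = (ln(S/K) + (r+σ²/2)T) / (σ√T) = (ln(51.67/42.36) + (0.0663+0.4506²/2)·1.4164) / 0.536271 = (0.198673 + 0.237701) / 0.536271 = 0.813718
d₂ = d₁ − σ√T = 0.813718 − 0.536271 = 0.277447
e^{−rT} = e^{−0.0663·1.4164} = 0.910367
N(−d₁) = 0.207903,  N(−d₂) = 0.390718
Put price V = K·e^{−rT}·N(−d₂) − S·N(−d₁) = 15.067328 − 10.742358 = 4.324970
φ(d₁) = (1/√(2π))·e^{−d₁²/2} = 0.286503
Θ = −S·φ(d₁)·σ/(2√T) + r·K·e^{−rT}·N(−d₂) = −2.802434 + 0.998964 = -1.803471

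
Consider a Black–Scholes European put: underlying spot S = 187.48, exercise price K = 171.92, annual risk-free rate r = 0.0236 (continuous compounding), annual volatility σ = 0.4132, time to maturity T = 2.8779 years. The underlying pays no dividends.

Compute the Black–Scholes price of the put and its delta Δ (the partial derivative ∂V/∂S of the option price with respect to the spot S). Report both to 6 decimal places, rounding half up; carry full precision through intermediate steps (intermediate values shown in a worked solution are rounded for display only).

price = 35.376585
Δ = -0.284006

σ√T = 0.4132·√2.8779 = 0.700968
d₁ = (ln(S/K) + (r+σ²/2)T) / (σ√T) = (ln(187.48/171.92) + (0.0236+0.4132²/2)·2.8779) / 0.700968 = (0.086643 + 0.313596) / 0.700968 = 0.570981
d₂ = d₁ − σ√T = 0.570981 − 0.700968 = -0.129987
e^{−rT} = e^{−0.0236·2.8779} = 0.934337
N(−d₁) = 0.284006,  N(−d₂) = 0.551712
Put price V = K·e^{−rT}·N(−d₂) − S·N(−d₁) = 88.622078 − 53.245493 = 35.376585
Δ = −N(−d₁) = -0.284006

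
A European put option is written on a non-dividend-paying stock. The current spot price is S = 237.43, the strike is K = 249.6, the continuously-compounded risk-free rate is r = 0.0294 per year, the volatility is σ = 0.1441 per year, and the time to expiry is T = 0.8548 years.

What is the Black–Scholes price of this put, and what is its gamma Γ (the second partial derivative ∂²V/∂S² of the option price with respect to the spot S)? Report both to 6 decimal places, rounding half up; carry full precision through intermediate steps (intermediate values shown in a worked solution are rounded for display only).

price = 15.977800
Γ = 0.012521

σ√T = 0.1441·√0.8548 = 0.133228
d₁ = (ln(S/K) + (r+σ²/2)T) / (σ√T) = (ln(237.43/249.6) + (0.0294+0.1441²/2)·0.8548) / 0.133228 = (-0.049987 + 0.034006) / 0.133228 = -0.119951
d₂ = d₁ − σ√T = -0.119951 − 0.133228 = -0.253179
e^{−rT} = e^{−0.0294·0.8548} = 0.975182
N(−d₁) = 0.547739,  N(−d₂) = 0.599935
Put price V = K·e^{−rT}·N(−d₂) − S·N(−d₁) = 146.027429 − 130.049629 = 15.977800
φ(d₁) = (1/√(2π))·e^{−d₁²/2} = 0.396083
Γ = φ(d₁) / (S·σ·√T) = 0.012521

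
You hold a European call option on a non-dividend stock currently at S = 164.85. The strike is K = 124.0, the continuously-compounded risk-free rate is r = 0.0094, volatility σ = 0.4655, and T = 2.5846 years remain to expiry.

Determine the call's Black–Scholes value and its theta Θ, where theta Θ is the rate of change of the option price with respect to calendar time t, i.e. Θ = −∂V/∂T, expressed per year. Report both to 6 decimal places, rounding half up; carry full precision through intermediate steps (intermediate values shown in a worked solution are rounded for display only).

σ√T = 0.4655·√2.5846 = 0.748370
d₁ = (ln(S/K) + (r+σ²/2)T) / (σ√T) = (ln(164.85/124.0) + (0.0094+0.4655²/2)·2.5846) / 0.748370 = (0.284754 + 0.304324) / 0.748370 = 0.787149
d₂ = d₁ − σ√T = 0.787149 − 0.748370 = 0.038779
e^{−rT} = e^{−0.0094·2.5846} = 0.975998
N(d₁) = 0.784403,  N(d₂) = 0.515467
Call price V = S·N(d₁) − K·e^{−rT}·N(d₂) = 129.308767 − 62.383670 = 66.925096
φ(d₁) = (1/√(2π))·e^{−d₁²/2} = 0.292661
Θ = −S·φ(d₁)·σ/(2√T) − r·K·e^{−rT}·N(d₂) = −6.984687 − 0.586407 = -7.571093

price = 66.925096
Θ = -7.571093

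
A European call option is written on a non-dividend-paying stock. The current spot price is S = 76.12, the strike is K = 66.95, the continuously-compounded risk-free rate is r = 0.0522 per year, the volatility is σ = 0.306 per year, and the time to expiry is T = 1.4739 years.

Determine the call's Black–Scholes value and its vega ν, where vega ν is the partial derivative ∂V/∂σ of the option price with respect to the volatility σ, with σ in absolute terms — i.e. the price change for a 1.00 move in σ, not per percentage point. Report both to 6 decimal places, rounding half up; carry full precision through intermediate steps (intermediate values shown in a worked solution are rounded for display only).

price = 18.731525
ν = 28.070603

σ√T = 0.306·√1.4739 = 0.371497
d₁ = (ln(S/K) + (r+σ²/2)T) / (σ√T) = (ln(76.12/66.95) + (0.0522+0.306²/2)·1.4739) / 0.371497 = (0.128365 + 0.145943) / 0.371497 = 0.738384
d₂ = d₁ − σ√T = 0.738384 − 0.371497 = 0.366887
e^{−rT} = e^{−0.0522·1.4739} = 0.925948
N(d₁) = 0.769859,  N(d₂) = 0.643148
Call price V = S·N(d₁) − K·e^{−rT}·N(d₂) = 58.601705 − 39.870180 = 18.731525
φ(d₁) = (1/√(2π))·e^{−d₁²/2} = 0.303752
ν = S·φ(d₁)·√T = 28.070603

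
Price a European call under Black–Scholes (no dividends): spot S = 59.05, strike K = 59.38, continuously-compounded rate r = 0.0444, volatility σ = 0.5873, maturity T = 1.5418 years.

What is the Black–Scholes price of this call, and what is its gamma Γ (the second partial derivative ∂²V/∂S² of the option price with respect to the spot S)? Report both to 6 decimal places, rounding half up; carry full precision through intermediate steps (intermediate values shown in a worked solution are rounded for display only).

price = 18.151246
Γ = 0.008369

σ√T = 0.5873·√1.5418 = 0.729246
d₁ = (ln(S/K) + (r+σ²/2)T) / (σ√T) = (ln(59.05/59.38) + (0.0444+0.5873²/2)·1.5418) / 0.729246 = (-0.005573 + 0.334356) / 0.729246 = 0.450853
d₂ = d₁ − σ√T = 0.450853 − 0.729246 = -0.278393
e^{−rT} = e^{−0.0444·1.5418} = 0.933835
N(d₁) = 0.673952,  N(d₂) = 0.390355
Call price V = S·N(d₁) − K·e^{−rT}·N(d₂) = 39.796883 − 21.645637 = 18.151246
φ(d₁) = (1/√(2π))·e^{−d₁²/2} = 0.360388
Γ = φ(d₁) / (S·σ·√T) = 0.008369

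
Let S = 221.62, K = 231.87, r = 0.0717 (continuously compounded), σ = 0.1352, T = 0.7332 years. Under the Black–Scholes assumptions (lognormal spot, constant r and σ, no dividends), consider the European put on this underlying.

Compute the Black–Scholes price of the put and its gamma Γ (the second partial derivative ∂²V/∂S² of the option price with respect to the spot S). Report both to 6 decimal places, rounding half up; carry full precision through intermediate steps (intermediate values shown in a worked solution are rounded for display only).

price = 9.400474
Γ = 0.015435

σ√T = 0.1352·√0.7332 = 0.115768
d₁ = (ln(S/K) + (r+σ²/2)T) / (σ√T) = (ln(221.62/231.87) + (0.0717+0.1352²/2)·0.7332) / 0.115768 = (-0.045213 + 0.059272) / 0.115768 = 0.121440
d₂ = d₁ − σ√T = 0.121440 − 0.115768 = 0.005672
e^{−rT} = e^{−0.0717·0.7332} = 0.948787
N(−d₁) = 0.451671,  N(−d₂) = 0.497737
Put price V = K·e^{−rT}·N(−d₂) − S·N(−d₁) = 109.499842 − 100.099368 = 9.400474
φ(d₁) = (1/√(2π))·e^{−d₁²/2} = 0.396011
Γ = φ(d₁) / (S·σ·√T) = 0.015435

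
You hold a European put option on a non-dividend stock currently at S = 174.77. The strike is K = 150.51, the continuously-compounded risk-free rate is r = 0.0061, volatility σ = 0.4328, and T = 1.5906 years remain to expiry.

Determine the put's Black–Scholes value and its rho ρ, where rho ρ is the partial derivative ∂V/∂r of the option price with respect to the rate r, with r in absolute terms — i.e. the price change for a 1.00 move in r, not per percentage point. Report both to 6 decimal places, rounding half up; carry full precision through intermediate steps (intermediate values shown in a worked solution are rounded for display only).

σ√T = 0.4328·√1.5906 = 0.545843
d₁ = (ln(S/K) + (r+σ²/2)T) / (σ√T) = (ln(174.77/150.51) + (0.0061+0.4328²/2)·1.5906) / 0.545843 = (0.149441 + 0.158675) / 0.545843 = 0.564478
d₂ = d₁ − σ√T = 0.564478 − 0.545843 = 0.018635
e^{−rT} = e^{−0.0061·1.5906} = 0.990344
N(−d₁) = 0.286215,  N(−d₂) = 0.492566
Put price V = K·e^{−rT}·N(−d₂) − S·N(−d₁) = 73.420303 − 50.021710 = 23.398594
ρ = −K·T·e^{−rT}·N(−d₂) = -116.782334

price = 23.398594
ρ = -116.782334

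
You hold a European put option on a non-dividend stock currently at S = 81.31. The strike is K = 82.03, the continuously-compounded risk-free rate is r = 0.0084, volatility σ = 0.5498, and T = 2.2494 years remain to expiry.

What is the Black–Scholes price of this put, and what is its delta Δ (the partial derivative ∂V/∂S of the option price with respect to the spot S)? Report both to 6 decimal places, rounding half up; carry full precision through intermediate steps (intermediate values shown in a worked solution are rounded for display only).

price = 25.472893
Δ = -0.335594

σ√T = 0.5498·√2.2494 = 0.824590
d₁ = (ln(S/K) + (r+σ²/2)T) / (σ√T) = (ln(81.31/82.03) + (0.0084+0.5498²/2)·2.2494) / 0.824590 = (-0.008816 + 0.358869) / 0.824590 = 0.424518
d₂ = d₁ − σ√T = 0.424518 − 0.824590 = -0.400072
e^{−rT} = e^{−0.0084·2.2494} = 0.981282
N(−d₁) = 0.335594,  N(−d₂) = 0.655448
Put price V = K·e^{−rT}·N(−d₂) − S·N(−d₁) = 52.760045 − 27.287152 = 25.472893
Δ = −N(−d₁) = -0.335594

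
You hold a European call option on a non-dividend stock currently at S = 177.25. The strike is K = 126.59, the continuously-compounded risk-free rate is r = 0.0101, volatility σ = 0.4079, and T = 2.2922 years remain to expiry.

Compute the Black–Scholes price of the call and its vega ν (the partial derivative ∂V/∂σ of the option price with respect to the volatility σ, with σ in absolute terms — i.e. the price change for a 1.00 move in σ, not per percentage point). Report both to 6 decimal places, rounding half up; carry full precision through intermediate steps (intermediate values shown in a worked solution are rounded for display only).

σ√T = 0.4079·√2.2922 = 0.617561
d₁ = (ln(S/K) + (r+σ²/2)T) / (σ√T) = (ln(177.25/126.59) + (0.0101+0.4079²/2)·2.2922) / 0.617561 = (0.336608 + 0.213842) / 0.617561 = 0.891328
d₂ = d₁ − σ√T = 0.891328 − 0.617561 = 0.273767
e^{−rT} = e^{−0.0101·2.2922} = 0.977115
N(d₁) = 0.813623,  N(d₂) = 0.607868
Call price V = S·N(d₁) − K·e^{−rT}·N(d₂) = 144.214761 − 75.189016 = 69.025745
φ(d₁) = (1/√(2π))·e^{−d₁²/2} = 0.268160
ν = S·φ(d₁)·√T = 71.962529

price = 69.025745
ν = 71.962529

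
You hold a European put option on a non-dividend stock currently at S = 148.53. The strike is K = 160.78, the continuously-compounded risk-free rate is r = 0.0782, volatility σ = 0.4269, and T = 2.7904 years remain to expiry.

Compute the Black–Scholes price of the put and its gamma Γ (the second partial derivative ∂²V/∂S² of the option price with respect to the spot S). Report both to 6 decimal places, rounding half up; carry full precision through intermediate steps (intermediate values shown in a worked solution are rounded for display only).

price = 29.758451
Γ = 0.003235

σ√T = 0.4269·√2.7904 = 0.713115
d₁ = (ln(S/K) + (r+σ²/2)T) / (σ√T) = (ln(148.53/160.78) + (0.0782+0.4269²/2)·2.7904) / 0.713115 = (-0.079250 + 0.472476) / 0.713115 = 0.551420
d₂ = d₁ − σ√T = 0.551420 − 0.713115 = -0.161695
e^{−rT} = e^{−0.0782·2.7904} = 0.803957
N(−d₁) = 0.290673,  N(−d₂) = 0.564227
Put price V = K·e^{−rT}·N(−d₂) − S·N(−d₁) = 72.932107 − 43.173656 = 29.758451
φ(d₁) = (1/√(2π))·e^{−d₁²/2} = 0.342676
Γ = φ(d₁) / (S·σ·√T) = 0.003235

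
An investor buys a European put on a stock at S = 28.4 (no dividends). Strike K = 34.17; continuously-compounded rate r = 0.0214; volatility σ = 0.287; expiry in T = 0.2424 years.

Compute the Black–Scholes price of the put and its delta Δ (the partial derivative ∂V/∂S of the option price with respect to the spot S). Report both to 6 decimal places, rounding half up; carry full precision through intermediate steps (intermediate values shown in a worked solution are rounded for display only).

price = 5.804816
Δ = -0.885241

σ√T = 0.287·√0.2424 = 0.141302
d₁ = (ln(S/K) + (r+σ²/2)T) / (σ√T) = (ln(28.4/34.17) + (0.0214+0.287²/2)·0.2424) / 0.141302 = (-0.184959 + 0.015170) / 0.141302 = -1.201600
d₂ = d₁ − σ√T = -1.201600 − 0.141302 = -1.342902
e^{−rT} = e^{−0.0214·0.2424} = 0.994826
N(−d₁) = 0.885241,  N(−d₂) = 0.910348
Put price V = K·e^{−rT}·N(−d₂) − S·N(−d₁) = 30.945652 − 25.140837 = 5.804816
Δ = −N(−d₁) = -0.885241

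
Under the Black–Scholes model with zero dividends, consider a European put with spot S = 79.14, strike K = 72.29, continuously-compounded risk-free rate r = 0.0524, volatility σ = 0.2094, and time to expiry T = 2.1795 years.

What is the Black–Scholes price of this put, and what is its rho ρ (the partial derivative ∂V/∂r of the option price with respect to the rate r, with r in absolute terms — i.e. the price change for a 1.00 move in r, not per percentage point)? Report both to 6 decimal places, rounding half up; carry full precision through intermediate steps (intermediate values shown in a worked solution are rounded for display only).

σ√T = 0.2094·√2.1795 = 0.309140
d₁ = (ln(S/K) + (r+σ²/2)T) / (σ√T) = (ln(79.14/72.29) + (0.0524+0.2094²/2)·2.1795) / 0.309140 = (0.090533 + 0.161990) / 0.309140 = 0.816854
d₂ = d₁ − σ√T = 0.816854 − 0.309140 = 0.507714
e^{−rT} = e^{−0.0524·2.1795} = 0.892074
N(−d₁) = 0.207006,  N(−d₂) = 0.305827
Put price V = K·e^{−rT}·N(−d₂) − S·N(−d₁) = 19.722186 − 16.382451 = 3.339735
ρ = −K·T·e^{−rT}·N(−d₂) = -42.984504

price = 3.339735
ρ = -42.984504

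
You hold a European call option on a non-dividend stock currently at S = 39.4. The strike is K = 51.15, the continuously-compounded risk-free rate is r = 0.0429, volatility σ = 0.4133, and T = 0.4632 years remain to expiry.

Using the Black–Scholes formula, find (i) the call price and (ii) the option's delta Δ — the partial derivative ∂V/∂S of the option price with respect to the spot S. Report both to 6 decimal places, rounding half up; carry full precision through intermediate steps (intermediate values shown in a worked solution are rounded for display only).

price = 1.349120
Δ = 0.236817

σ√T = 0.4133·√0.4632 = 0.281287
d₁ = (ln(S/K) + (r+σ²/2)T) / (σ√T) = (ln(39.4/51.15) + (0.0429+0.4133²/2)·0.4632) / 0.281287 = (-0.260997 + 0.059432) / 0.281287 = -0.716578
d₂ = d₁ − σ√T = -0.716578 − 0.281287 = -0.997865
e^{−rT} = e^{−0.0429·0.4632} = 0.980325
N(d₁) = 0.236817,  N(d₂) = 0.159172
Call price V = S·N(d₁) − K·e^{−rT}·N(d₂) = 9.330595 − 7.981475 = 1.349120
Δ = N(d₁) = 0.236817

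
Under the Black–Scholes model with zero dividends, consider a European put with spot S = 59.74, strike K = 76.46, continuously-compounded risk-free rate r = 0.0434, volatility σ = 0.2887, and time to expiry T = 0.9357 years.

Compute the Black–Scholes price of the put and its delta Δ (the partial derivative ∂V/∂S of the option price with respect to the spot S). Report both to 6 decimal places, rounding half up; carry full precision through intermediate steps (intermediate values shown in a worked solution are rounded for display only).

σ√T = 0.2887·√0.9357 = 0.279264
d₁ = (ln(S/K) + (r+σ²/2)T) / (σ√T) = (ln(59.74/76.46) + (0.0434+0.2887²/2)·0.9357) / 0.279264 = (-0.246766 + 0.079604) / 0.279264 = -0.598581
d₂ = d₁ − σ√T = -0.598581 − 0.279264 = -0.877846
e^{−rT} = e^{−0.0434·0.9357} = 0.960204
N(−d₁) = 0.725274,  N(−d₂) = 0.809986
Put price V = K·e^{−rT}·N(−d₂) − S·N(−d₁) = 59.466928 − 43.327869 = 16.139059
Δ = −N(−d₁) = -0.725274

price = 16.139059
Δ = -0.725274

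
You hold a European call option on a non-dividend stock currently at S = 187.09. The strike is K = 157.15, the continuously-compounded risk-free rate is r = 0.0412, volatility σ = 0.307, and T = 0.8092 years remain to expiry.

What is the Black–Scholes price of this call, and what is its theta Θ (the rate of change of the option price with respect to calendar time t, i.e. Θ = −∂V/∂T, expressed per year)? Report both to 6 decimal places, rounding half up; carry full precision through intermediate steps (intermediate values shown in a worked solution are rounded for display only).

σ√T = 0.307·√0.8092 = 0.276164
d₁ = (ln(S/K) + (r+σ²/2)T) / (σ√T) = (ln(187.09/157.15) + (0.0412+0.307²/2)·0.8092) / 0.276164 = (0.174389 + 0.071472) / 0.276164 = 0.890274
d₂ = d₁ − σ√T = 0.890274 − 0.276164 = 0.614110
e^{−rT} = e^{−0.0412·0.8092} = 0.967211
N(d₁) = 0.813341,  N(d₂) = 0.730429
Call price V = S·N(d₁) − K·e^{−rT}·N(d₂) = 152.167895 − 111.023097 = 41.144799
φ(d₁) = (1/√(2π))·e^{−d₁²/2} = 0.268412
Θ = −S·φ(d₁)·σ/(2√T) − r·K·e^{−rT}·N(d₂) = −8.569053 − 4.574152 = -13.143205

price = 41.144799
Θ = -13.143205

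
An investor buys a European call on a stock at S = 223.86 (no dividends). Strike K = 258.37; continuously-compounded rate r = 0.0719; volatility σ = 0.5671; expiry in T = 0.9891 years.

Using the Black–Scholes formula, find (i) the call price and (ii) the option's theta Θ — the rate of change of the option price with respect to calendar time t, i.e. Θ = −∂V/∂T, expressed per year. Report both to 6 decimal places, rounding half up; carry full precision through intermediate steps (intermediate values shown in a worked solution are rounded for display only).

σ√T = 0.5671·√0.9891 = 0.564001
d₁ = (ln(S/K) + (r+σ²/2)T) / (σ√T) = (ln(223.86/258.37) + (0.0719+0.5671²/2)·0.9891) / 0.564001 = (-0.143372 + 0.230165) / 0.564001 = 0.153888
d₂ = d₁ − σ√T = 0.153888 − 0.564001 = -0.410113
e^{−rT} = e^{−0.0719·0.9891} = 0.931354
N(d₁) = 0.561151,  N(d₂) = 0.340862
Call price V = S·N(d₁) − K·e^{−rT}·N(d₂) = 125.619256 − 82.022826 = 43.596430
φ(d₁) = (1/√(2π))·e^{−d₁²/2} = 0.394246
Θ = −S·φ(d₁)·σ/(2√T) − r·K·e^{−rT}·N(d₂) = −25.162497 − 5.897441 = -31.059938

price = 43.596430
Θ = -31.059938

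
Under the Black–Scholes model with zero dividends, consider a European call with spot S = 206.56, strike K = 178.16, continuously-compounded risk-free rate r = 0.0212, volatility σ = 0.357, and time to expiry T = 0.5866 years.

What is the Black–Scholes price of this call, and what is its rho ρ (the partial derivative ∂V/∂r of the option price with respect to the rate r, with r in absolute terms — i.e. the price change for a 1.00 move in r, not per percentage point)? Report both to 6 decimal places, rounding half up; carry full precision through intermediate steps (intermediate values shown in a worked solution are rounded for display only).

σ√T = 0.357·√0.5866 = 0.273426
d₁ = (ln(S/K) + (r+σ²/2)T) / (σ√T) = (ln(206.56/178.16) + (0.0212+0.357²/2)·0.5866) / 0.273426 = (0.147909 + 0.049817) / 0.273426 = 0.723142
d₂ = d₁ − σ√T = 0.723142 − 0.273426 = 0.449717
e^{−rT} = e^{−0.0212·0.5866} = 0.987641
N(d₁) = 0.765204,  N(d₂) = 0.673543
Call price V = S·N(d₁) − K·e^{−rT}·N(d₂) = 158.060482 − 118.515296 = 39.545187
ρ = K·T·e^{−rT}·N(d₂) = 69.521073

price = 39.545187
ρ = 69.521073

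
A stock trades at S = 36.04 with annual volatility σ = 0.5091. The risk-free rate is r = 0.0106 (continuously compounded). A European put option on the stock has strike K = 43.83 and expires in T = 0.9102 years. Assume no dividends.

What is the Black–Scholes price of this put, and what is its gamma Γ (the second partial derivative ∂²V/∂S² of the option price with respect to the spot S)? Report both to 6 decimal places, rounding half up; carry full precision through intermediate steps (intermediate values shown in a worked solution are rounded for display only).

σ√T = 0.5091·√0.9102 = 0.485704
d₁ = (ln(S/K) + (r+σ²/2)T) / (σ√T) = (ln(36.04/43.83) + (0.0106+0.5091²/2)·0.9102) / 0.485704 = (-0.195689 + 0.127602) / 0.485704 = -0.140182
d₂ = d₁ − σ√T = -0.140182 − 0.485704 = -0.625886
e^{−rT} = e^{−0.0106·0.9102} = 0.990398
N(−d₁) = 0.555742,  N(−d₂) = 0.734305
Put price V = K·e^{−rT}·N(−d₂) − S·N(−d₁) = 31.875562 − 20.028936 = 11.846626
φ(d₁) = (1/√(2π))·e^{−d₁²/2} = 0.395042
Γ = φ(d₁) / (S·σ·√T) = 0.022568

price = 11.846626
Γ = 0.022568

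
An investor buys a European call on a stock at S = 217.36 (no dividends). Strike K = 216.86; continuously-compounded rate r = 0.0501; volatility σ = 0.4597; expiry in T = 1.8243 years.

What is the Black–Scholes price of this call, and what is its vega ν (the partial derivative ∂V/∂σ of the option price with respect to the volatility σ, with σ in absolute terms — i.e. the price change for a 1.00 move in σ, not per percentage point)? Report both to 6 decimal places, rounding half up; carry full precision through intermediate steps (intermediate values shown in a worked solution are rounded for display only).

σ√T = 0.4597·√1.8243 = 0.620901
d₁ = (ln(S/K) + (r+σ²/2)T) / (σ√T) = (ln(217.36/216.86) + (0.0501+0.4597²/2)·1.8243) / 0.620901 = (0.002303 + 0.284157) / 0.620901 = 0.461361
d₂ = d₁ − σ√T = 0.461361 − 0.620901 = -0.159540
e^{−rT} = e^{−0.0501·1.8243} = 0.912655
N(d₁) = 0.677730,  N(d₂) = 0.436622
Call price V = S·N(d₁) − K·e^{−rT}·N(d₂) = 147.311432 − 86.415418 = 60.896014
φ(d₁) = (1/√(2π))·e^{−d₁²/2} = 0.358665
ν = S·φ(d₁)·√T = 105.297284

price = 60.896014
ν = 105.297284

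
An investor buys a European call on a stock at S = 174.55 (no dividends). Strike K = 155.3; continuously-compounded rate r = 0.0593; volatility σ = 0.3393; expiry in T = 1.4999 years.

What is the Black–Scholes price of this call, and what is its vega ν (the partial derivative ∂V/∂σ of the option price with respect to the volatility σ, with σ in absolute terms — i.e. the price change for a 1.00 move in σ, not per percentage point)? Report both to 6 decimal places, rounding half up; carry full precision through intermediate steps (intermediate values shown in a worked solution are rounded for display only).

price = 45.364493
ν = 66.609933

σ√T = 0.3393·√1.4999 = 0.415542
d₁ = (ln(S/K) + (r+σ²/2)T) / (σ√T) = (ln(174.55/155.3) + (0.0593+0.3393²/2)·1.4999) / 0.415542 = (0.116853 + 0.175282) / 0.415542 = 0.703019
d₂ = d₁ − σ√T = 0.703019 − 0.415542 = 0.287477
e^{−rT} = e^{−0.0593·1.4999} = 0.914897
N(d₁) = 0.758978,  N(d₂) = 0.613127
Call price V = S·N(d₁) − K·e^{−rT}·N(d₂) = 132.479645 − 87.115152 = 45.364493
φ(d₁) = (1/√(2π))·e^{−d₁²/2} = 0.311593
ν = S·φ(d₁)·√T = 66.609933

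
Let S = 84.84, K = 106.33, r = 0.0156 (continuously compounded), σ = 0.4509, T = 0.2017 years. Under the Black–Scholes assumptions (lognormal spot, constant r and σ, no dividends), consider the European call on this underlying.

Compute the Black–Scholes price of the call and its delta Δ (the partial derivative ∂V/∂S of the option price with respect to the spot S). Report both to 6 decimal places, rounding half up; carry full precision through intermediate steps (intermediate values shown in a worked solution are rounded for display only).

price = 1.314857
Δ = 0.159102

σ√T = 0.4509·√0.2017 = 0.202504
d₁ = (ln(S/K) + (r+σ²/2)T) / (σ√T) = (ln(84.84/106.33) + (0.0156+0.4509²/2)·0.2017) / 0.202504 = (-0.225780 + 0.023650) / 0.202504 = -0.998154
d₂ = d₁ − σ√T = -0.998154 − 0.202504 = -1.200658
e^{−rT} = e^{−0.0156·0.2017} = 0.996858
N(d₁) = 0.159102,  N(d₂) = 0.114942
Call price V = S·N(d₁) − K·e^{−rT}·N(d₂) = 13.498249 − 12.183392 = 1.314857
Δ = N(d₁) = 0.159102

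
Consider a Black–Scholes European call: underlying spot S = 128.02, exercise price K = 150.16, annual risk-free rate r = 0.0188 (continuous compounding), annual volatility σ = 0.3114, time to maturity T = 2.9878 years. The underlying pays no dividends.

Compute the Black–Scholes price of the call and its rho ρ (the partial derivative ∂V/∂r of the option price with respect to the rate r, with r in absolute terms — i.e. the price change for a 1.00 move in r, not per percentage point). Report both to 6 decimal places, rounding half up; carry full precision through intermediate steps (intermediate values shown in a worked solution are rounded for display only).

price = 22.184951
ρ = 136.723686

σ√T = 0.3114·√2.9878 = 0.538263
d₁ = (ln(S/K) + (r+σ²/2)T) / (σ√T) = (ln(128.02/150.16) + (0.0188+0.3114²/2)·2.9878) / 0.538263 = (-0.159515 + 0.201034) / 0.538263 = 0.077136
d₂ = d₁ − σ√T = 0.077136 − 0.538263 = -0.461127
e^{−rT} = e^{−0.0188·2.9878} = 0.945378
N(d₁) = 0.530742,  N(d₂) = 0.322354
Call price V = S·N(d₁) − K·e^{−rT}·N(d₂) = 67.945607 − 45.760655 = 22.184951
ρ = K·T·e^{−rT}·N(d₂) = 136.723686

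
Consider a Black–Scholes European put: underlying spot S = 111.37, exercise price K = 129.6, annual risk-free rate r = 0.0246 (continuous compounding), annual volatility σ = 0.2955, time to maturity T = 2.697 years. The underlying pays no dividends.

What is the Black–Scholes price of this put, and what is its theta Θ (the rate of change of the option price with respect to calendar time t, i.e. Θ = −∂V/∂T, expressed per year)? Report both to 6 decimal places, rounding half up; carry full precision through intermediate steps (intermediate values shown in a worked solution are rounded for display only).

price = 27.593228
Θ = -2.012836

σ√T = 0.2955·√2.697 = 0.485286
d₁ = (ln(S/K) + (r+σ²/2)T) / (σ√T) = (ln(111.37/129.6) + (0.0246+0.2955²/2)·2.697) / 0.485286 = (-0.151595 + 0.184098) / 0.485286 = 0.066976
d₂ = d₁ − σ√T = 0.066976 − 0.485286 = -0.418310
e^{−rT} = e^{−0.0246·2.697} = 0.935807
N(−d₁) = 0.473300,  N(−d₂) = 0.662140
Put price V = K·e^{−rT}·N(−d₂) − S·N(−d₁) = 80.304673 − 52.711445 = 27.593228
φ(d₁) = (1/√(2π))·e^{−d₁²/2} = 0.398048
Θ = −S·φ(d₁)·σ/(2√T) + r·K·e^{−rT}·N(−d₂) = −3.988331 + 1.975495 = -2.012836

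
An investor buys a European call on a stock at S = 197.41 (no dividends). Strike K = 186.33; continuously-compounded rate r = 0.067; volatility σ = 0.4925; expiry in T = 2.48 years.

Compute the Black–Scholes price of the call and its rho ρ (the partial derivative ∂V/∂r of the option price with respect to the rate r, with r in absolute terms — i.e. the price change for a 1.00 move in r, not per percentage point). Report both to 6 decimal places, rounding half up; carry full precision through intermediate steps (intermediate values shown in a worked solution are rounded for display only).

σ√T = 0.4925·√2.48 = 0.775590
d₁ = (ln(S/K) + (r+σ²/2)T) / (σ√T) = (ln(197.41/186.33) + (0.067+0.4925²/2)·2.48) / 0.775590 = (0.057763 + 0.466930) / 0.775590 = 0.676509
d₂ = d₁ − σ√T = 0.676509 − 0.775590 = -0.099081
e^{−rT} = e^{−0.067·2.48} = 0.846911
N(d₁) = 0.750641,  N(d₂) = 0.460537
Call price V = S·N(d₁) − K·e^{−rT}·N(d₂) = 148.184068 − 72.674976 = 75.509092
ρ = K·T·e^{−rT}·N(d₂) = 180.233940

price = 75.509092
ρ = 180.233940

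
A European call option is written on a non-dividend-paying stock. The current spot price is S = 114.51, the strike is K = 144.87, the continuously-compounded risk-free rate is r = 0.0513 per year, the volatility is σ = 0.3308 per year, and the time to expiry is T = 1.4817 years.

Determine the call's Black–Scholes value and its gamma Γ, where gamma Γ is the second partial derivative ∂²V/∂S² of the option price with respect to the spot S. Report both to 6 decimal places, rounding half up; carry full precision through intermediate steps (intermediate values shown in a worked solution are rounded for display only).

price = 11.475546
Γ = 0.008491

σ√T = 0.3308·√1.4817 = 0.402667
d₁ = (ln(S/K) + (r+σ²/2)T) / (σ√T) = (ln(114.51/144.87) + (0.0513+0.3308²/2)·1.4817) / 0.402667 = (-0.235175 + 0.157081) / 0.402667 = -0.193940
d₂ = d₁ − σ√T = -0.193940 − 0.402667 = -0.596607
e^{−rT} = e^{−0.0513·1.4817} = 0.926806
N(d₁) = 0.423111,  N(d₂) = 0.275385
Call price V = S·N(d₁) − K·e^{−rT}·N(d₂) = 48.450485 − 36.974939 = 11.475546
φ(d₁) = (1/√(2π))·e^{−d₁²/2} = 0.391510
Γ = φ(d₁) / (S·σ·√T) = 0.008491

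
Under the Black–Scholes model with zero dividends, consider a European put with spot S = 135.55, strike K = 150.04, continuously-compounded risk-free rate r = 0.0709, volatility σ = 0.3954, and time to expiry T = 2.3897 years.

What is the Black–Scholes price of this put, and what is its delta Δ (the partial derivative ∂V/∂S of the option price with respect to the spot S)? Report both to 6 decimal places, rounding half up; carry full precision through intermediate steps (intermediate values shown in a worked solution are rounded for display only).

σ√T = 0.3954·√2.3897 = 0.611235
d₁ = (ln(S/K) + (r+σ²/2)T) / (σ√T) = (ln(135.55/150.04) + (0.0709+0.3954²/2)·2.3897) / 0.611235 = (-0.101561 + 0.356234) / 0.611235 = 0.416652
d₂ = d₁ − σ√T = 0.416652 − 0.611235 = -0.194583
e^{−rT} = e^{−0.0709·2.3897} = 0.844146
N(−d₁) = 0.338466,  N(−d₂) = 0.577140
Put price V = K·e^{−rT}·N(−d₂) − S·N(−d₁) = 73.098084 − 45.879112 = 27.218972
Δ = −N(−d₁) = -0.338466

price = 27.218972
Δ = -0.338466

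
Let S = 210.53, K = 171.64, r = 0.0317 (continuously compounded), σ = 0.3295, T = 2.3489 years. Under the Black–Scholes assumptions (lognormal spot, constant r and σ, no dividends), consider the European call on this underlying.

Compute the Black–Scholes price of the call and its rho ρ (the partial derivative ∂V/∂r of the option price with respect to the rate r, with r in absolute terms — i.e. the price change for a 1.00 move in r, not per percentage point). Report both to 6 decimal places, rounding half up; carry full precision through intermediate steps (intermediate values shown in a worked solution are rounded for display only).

σ√T = 0.3295·√2.3489 = 0.504996
d₁ = (ln(S/K) + (r+σ²/2)T) / (σ√T) = (ln(210.53/171.64) + (0.0317+0.3295²/2)·2.3489) / 0.504996 = (0.204229 + 0.201970) / 0.504996 = 0.804362
d₂ = d₁ − σ√T = 0.804362 − 0.504996 = 0.299366
e^{−rT} = e^{−0.0317·2.3489} = 0.928244
N(d₁) = 0.789406,  N(d₂) = 0.617670
Call price V = S·N(d₁) − K·e^{−rT}·N(d₂) = 166.193652 − 98.409538 = 67.784114
ρ = K·T·e^{−rT}·N(d₂) = 231.154163

price = 67.784114
ρ = 231.154163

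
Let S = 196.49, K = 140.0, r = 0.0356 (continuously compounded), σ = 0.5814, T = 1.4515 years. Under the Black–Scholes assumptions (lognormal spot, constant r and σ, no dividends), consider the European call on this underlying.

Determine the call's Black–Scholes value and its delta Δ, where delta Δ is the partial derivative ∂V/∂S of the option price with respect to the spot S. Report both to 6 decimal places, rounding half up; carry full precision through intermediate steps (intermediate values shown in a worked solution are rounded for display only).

σ√T = 0.5814·√1.4515 = 0.700460
d₁ = (ln(S/K) + (r+σ²/2)T) / (σ√T) = (ln(196.49/140.0) + (0.0356+0.5814²/2)·1.4515) / 0.700460 = (0.338969 + 0.296996) / 0.700460 = 0.907924
d₂ = d₁ − σ√T = 0.907924 − 0.700460 = 0.207464
e^{−rT} = e^{−0.0356·1.4515} = 0.949639
N(d₁) = 0.818041,  N(d₂) = 0.582176
Call price V = S·N(d₁) − K·e^{−rT}·N(d₂) = 160.736847 − 77.400006 = 83.336841
Δ = N(d₁) = 0.818041

price = 83.336841
Δ = 0.818041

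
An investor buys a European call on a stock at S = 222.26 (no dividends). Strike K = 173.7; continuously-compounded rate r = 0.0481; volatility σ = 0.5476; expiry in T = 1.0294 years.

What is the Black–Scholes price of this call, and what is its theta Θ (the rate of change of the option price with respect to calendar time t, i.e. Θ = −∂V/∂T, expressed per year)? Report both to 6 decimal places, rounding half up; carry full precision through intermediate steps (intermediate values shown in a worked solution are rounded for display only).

price = 76.561222
Θ = -22.003562

σ√T = 0.5476·√1.0294 = 0.555591
d₁ = (ln(S/K) + (r+σ²/2)T) / (σ√T) = (ln(222.26/173.7) + (0.0481+0.5476²/2)·1.0294) / 0.555591 = (0.246518 + 0.203855) / 0.555591 = 0.810620
d₂ = d₁ − σ√T = 0.810620 − 0.555591 = 0.255028
e^{−rT} = e^{−0.0481·1.0294} = 0.951692
N(d₁) = 0.791208,  N(d₂) = 0.600649
Call price V = S·N(d₁) − K·e^{−rT}·N(d₂) = 175.853867 − 99.292645 = 76.561222
φ(d₁) = (1/√(2π))·e^{−d₁²/2} = 0.287225
Θ = −S·φ(d₁)·σ/(2√T) − r·K·e^{−rT}·N(d₂) = −17.227586 − 4.775976 = -22.003562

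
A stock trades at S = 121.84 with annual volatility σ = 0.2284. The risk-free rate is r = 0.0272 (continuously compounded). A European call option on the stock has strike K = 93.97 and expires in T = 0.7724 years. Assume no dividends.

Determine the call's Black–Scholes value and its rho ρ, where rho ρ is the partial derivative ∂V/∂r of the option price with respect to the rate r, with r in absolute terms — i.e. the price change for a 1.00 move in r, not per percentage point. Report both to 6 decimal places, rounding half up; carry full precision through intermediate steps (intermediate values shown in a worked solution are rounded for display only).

σ√T = 0.2284·√0.7724 = 0.200732
d₁ = (ln(S/K) + (r+σ²/2)T) / (σ√T) = (ln(121.84/93.97) + (0.0272+0.2284²/2)·0.7724) / 0.200732 = (0.259733 + 0.041156) / 0.200732 = 1.498957
d₂ = d₁ − σ√T = 1.498957 − 0.200732 = 1.298225
e^{−rT} = e^{−0.0272·0.7724} = 0.979210
N(d₁) = 0.933058,  N(d₂) = 0.902895
Call price V = S·N(d₁) − K·e^{−rT}·N(d₂) = 113.683744 − 83.081104 = 30.602640
ρ = K·T·e^{−rT}·N(d₂) = 64.171844

price = 30.602640
ρ = 64.171844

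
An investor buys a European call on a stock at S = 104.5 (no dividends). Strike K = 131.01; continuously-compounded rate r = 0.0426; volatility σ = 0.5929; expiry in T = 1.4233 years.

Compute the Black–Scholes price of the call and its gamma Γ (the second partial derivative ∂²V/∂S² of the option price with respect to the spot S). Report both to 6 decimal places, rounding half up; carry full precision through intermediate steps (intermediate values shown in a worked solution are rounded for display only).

price = 22.902613
Γ = 0.005359

σ√T = 0.5929·√1.4233 = 0.707342
d₁ = (ln(S/K) + (r+σ²/2)T) / (σ√T) = (ln(104.5/131.01) + (0.0426+0.5929²/2)·1.4233) / 0.707342 = (-0.226087 + 0.310799) / 0.707342 = 0.119762
d₂ = d₁ − σ√T = 0.119762 − 0.707342 = -0.587581
e^{−rT} = e^{−0.0426·1.4233} = 0.941169
N(d₁) = 0.547664,  N(d₂) = 0.278407
Call price V = S·N(d₁) − K·e^{−rT}·N(d₂) = 57.230897 − 34.328284 = 22.902613
φ(d₁) = (1/√(2π))·e^{−d₁²/2} = 0.396092
Γ = φ(d₁) / (S·σ·√T) = 0.005359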